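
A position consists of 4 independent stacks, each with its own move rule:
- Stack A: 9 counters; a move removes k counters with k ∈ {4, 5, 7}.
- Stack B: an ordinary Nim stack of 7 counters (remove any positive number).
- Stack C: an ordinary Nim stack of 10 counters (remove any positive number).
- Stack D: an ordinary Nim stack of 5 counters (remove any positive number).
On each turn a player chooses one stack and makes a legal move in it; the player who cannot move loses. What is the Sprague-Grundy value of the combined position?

10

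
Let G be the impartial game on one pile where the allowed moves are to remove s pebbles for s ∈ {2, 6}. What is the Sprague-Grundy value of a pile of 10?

Compute g(0), g(1), … for moves {2, 6}:
g(0) = mex{} = 0
g(1) = mex{} = 0
g(2) = mex{0} = 1
g(3) = mex{0} = 1
g(4) = mex{1} = 0
g(5) = mex{1} = 0
g(6) = mex{0} = 1
g(7) = mex{0} = 1
g(8) = mex{1} = 0
g(9) = mex{1} = 0
g(10) = mex{0} = 1
So g(10) = 1.

1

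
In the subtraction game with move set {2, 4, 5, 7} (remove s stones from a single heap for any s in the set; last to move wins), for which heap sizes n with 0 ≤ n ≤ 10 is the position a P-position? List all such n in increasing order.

0, 1, 9, 10

Compute g(0), g(1), … for moves {2, 4, 5, 7}:
g(0) = mex{} = 0
g(1) = mex{} = 0
g(2) = mex{0} = 1
g(3) = mex{0} = 1
g(4) = mex{0,1} = 2
g(5) = mex{0,1} = 2
g(6) = mex{0,1,2} = 3
g(7) = mex{0,1,2} = 3
g(8) = mex{0,1,2,3} = 4
g(9) = mex{1,2,3} = 0
g(10) = mex{1,2,3,4} = 0
The P-positions (g = 0) in 0..10 are 0, 1, 9, 10.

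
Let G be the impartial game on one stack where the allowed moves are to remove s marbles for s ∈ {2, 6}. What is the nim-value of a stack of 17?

Compute g(0), g(1), … for moves {2, 6}:
k:     0  1  2  3  4  5  6  7  8  9 10 11 12 13 14 15 16 17
g(k):  0  0  1  1  0  0  1  1  0  0  1  1  0  0  1  1  0  0
So g(17) = 0.

0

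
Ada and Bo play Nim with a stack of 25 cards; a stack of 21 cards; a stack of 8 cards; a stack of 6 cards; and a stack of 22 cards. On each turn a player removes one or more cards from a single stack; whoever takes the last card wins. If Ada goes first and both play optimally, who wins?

Ada wins

In binary:
  11001  (25)
  10101  (21)
  01000  (8)
  00110  (6)
  10110  (22)
  -----
  10100  (20)
The nim-sum is 20 ≠ 0, so this is an N-position: the player to move can win; Ada has a winning move.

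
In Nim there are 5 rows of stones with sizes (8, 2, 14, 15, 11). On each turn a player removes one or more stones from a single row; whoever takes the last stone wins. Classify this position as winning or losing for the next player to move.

Nim-sum: 8 ^ 2 ^ 14 ^ 15 ^ 11 = 0.
The nim-sum is 0, so this is a P-position: the player to move is in a losing position under optimal play.

Losing position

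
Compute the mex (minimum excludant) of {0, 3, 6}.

0 is in the set but 1 is not, so the mex is 1.

1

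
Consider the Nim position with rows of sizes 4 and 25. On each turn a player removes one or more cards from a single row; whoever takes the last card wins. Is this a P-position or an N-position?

N-position

Bitwise XOR of the heap sizes:
  00100  (4)
  11001  (25)
  -----
  11101  (29)
The nim-sum is 29 ≠ 0, so this is an N-position: the player to move can win.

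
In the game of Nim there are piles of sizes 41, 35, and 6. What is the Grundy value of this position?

Compute the nim-sum pairwise:
41 ^ 35 = 10
10 ^ 6 = 12

12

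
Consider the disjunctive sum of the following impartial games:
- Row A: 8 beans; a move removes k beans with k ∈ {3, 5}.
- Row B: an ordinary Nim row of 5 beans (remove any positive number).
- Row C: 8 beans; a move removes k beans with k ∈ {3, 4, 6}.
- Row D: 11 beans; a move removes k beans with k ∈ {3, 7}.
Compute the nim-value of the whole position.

Grundy values for row A (subtraction set {3, 5}):
k:     0  1  2  3  4  5  6  7  8
g(k):  0  0  0  1  1  1  2  2  0
So g(8) = 0.
Row B is a plain Nim row of size 5, so its Grundy value is 5.
Build the Grundy sequence for row C with g(k) = mex{g(k−s) : s ∈ {3, 4, 6}, s ≤ k}:
k:     0  1  2  3  4  5  6  7  8
g(k):  0  0  0  1  1  1  2  2  2
So g(8) = 2.
Build the Grundy sequence for row D with g(k) = mex{g(k−s) : s ∈ {3, 7}, s ≤ k}:
k:     0  1  2  3  4  5  6  7  8  9 10 11
g(k):  0  0  0  1  1  1  0  2  2  1  0  0
So g(11) = 0.
By the Sprague-Grundy theorem, the Grundy value of a sum of independent games is the XOR of the component values.
Combined value = 0 ⊕ 5 ⊕ 2 ⊕ 0 = 7.

7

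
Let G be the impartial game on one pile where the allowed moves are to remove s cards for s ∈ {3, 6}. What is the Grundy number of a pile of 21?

Compute g(0), g(1), … for moves {3, 6}:
k:     0  1  2  3  4  5  6  7  8  9 10 11 12 13 14 15 16 17 18 19 20 21
g(k):  0  0  0  1  1  1  2  2  2  0  0  0  1  1  1  2  2  2  0  0  0  1
So g(21) = 1.

1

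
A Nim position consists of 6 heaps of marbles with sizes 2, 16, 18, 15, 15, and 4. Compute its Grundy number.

4

Compute the nim-sum pairwise:
2 ^ 16 = 18
18 ^ 18 = 0
0 ^ 15 = 15
15 ^ 15 = 0
0 ^ 4 = 4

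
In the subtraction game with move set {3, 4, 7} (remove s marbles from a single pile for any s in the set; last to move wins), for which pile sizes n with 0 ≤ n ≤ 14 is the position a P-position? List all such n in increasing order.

Compute g(0), g(1), … for moves {3, 4, 7}:
g(0) = mex{} = 0
g(1) = mex{} = 0
g(2) = mex{} = 0
g(3) = mex{0} = 1
g(4) = mex{0} = 1
g(5) = mex{0} = 1
g(6) = mex{0,1} = 2
g(7) = mex{0,1} = 2
g(8) = mex{0,1} = 2
g(9) = mex{0,1,2} = 3
g(10) = mex{1,2} = 0
g(11) = mex{1,2} = 0
g(12) = mex{1,2,3} = 0
g(13) = mex{0,2,3} = 1
g(14) = mex{0,2} = 1
The P-positions (g = 0) in 0..14 are 0, 1, 2, 10, 11, 12.

0, 1, 2, 10, 11, 12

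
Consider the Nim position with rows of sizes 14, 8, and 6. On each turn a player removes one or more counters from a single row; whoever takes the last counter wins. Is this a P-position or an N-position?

P-position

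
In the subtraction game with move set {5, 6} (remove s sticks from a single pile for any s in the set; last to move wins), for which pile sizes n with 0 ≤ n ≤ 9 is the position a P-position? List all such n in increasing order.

Compute g(0), g(1), … for moves {5, 6}:
k:     0  1  2  3  4  5  6  7  8  9
g(k):  0  0  0  0  0  1  1  1  1  1
The P-positions (g = 0) in 0..9 are 0, 1, 2, 3, 4.

0, 1, 2, 3, 4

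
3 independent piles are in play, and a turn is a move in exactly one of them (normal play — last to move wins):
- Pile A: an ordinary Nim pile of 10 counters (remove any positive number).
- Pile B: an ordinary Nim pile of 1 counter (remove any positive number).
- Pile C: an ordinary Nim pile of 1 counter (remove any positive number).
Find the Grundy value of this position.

10

Pile A is a plain Nim pile of size 10, so its Grundy value is 10.
Pile B is a plain Nim pile of size 1, so its Grundy value is 1.
Pile C is a plain Nim pile of size 1, so its Grundy value is 1.
The value of a disjunctive sum is the nim-sum of the parts.
Combined value = 10 ⊕ 1 ⊕ 1 = 10.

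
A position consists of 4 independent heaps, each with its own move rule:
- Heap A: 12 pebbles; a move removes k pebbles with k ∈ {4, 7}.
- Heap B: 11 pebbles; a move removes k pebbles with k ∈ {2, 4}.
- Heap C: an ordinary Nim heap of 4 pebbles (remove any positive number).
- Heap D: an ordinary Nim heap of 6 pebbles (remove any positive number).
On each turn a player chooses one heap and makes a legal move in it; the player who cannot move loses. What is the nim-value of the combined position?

0

Grundy values for heap A (subtraction set {4, 7}):
k:     0  1  2  3  4  5  6  7  8  9 10 11 12
g(k):  0  0  0  0  1  1  1  1  2  2  2  0  0
So g(12) = 0.
Build the Grundy sequence for heap B with g(k) = mex{g(k−s) : s ∈ {2, 4}, s ≤ k}:
k:     0  1  2  3  4  5  6  7  8  9 10 11
g(k):  0  0  1  1  2  2  0  0  1  1  2  2
So g(11) = 2.
Heap C is a plain Nim heap of size 4, so its Grundy value is 4.
Heap D is a plain Nim heap of size 6, so its Grundy value is 6.
By the Sprague-Grundy theorem, the Grundy value of a sum of independent games is the XOR of the component values.
Combined value = 0 ⊕ 2 ⊕ 4 ⊕ 6 = 0.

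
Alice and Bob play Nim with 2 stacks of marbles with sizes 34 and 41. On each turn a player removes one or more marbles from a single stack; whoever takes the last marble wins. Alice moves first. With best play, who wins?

Bitwise XOR of the heap sizes:
  100010  (34)
  101001  (41)
  ------
  001011  (11)
The nim-sum is 11 ≠ 0, so this is an N-position: the player to move can win; Alice has a winning move.

Alice wins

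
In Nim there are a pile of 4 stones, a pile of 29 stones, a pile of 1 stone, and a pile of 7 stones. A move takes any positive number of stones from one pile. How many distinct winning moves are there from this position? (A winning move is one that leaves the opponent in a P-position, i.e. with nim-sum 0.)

1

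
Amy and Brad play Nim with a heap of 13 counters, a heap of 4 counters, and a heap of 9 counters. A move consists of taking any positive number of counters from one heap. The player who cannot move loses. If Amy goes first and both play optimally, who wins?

Compute the nim-sum pairwise:
13 XOR 4 = 9
9 XOR 9 = 0
The nim-sum is 0, so this is a P-position: the player to move is in a losing position under optimal play; Amy is about to move from it and so loses — Brad wins.

Brad wins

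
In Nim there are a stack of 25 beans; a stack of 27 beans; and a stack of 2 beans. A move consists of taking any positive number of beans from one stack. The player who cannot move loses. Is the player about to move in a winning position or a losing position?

Losing position

Compute the nim-sum pairwise:
25 ^ 27 = 2
2 ^ 2 = 0
The nim-sum is 0, so this is a P-position: the player to move is in a losing position under optimal play.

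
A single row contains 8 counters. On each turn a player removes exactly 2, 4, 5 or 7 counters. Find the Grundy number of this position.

Compute g(0), g(1), … for moves {2, 4, 5, 7}:
k:     0  1  2  3  4  5  6  7  8
g(k):  0  0  1  1  2  2  3  3  4
So g(8) = 4.

4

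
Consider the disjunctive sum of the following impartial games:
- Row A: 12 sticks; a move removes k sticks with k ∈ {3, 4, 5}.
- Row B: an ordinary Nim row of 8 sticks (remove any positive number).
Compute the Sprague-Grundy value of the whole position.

9

Build the Grundy sequence for row A with g(k) = mex{g(k−s) : s ∈ {3, 4, 5}, s ≤ k}:
k:     0  1  2  3  4  5  6  7  8  9 10 11 12
g(k):  0  0  0  1  1  1  2  2  0  0  0  1  1
So g(12) = 1.
Row B is a plain Nim row of size 8, so its Grundy value is 8.
By the Sprague-Grundy theorem, the Grundy value of a sum of independent games is the XOR of the component values.
Combined value = 1 ⊕ 8 = 9.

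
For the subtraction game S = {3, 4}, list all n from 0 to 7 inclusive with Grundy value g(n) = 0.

0, 1, 2, 7

Grundy values for subtraction set {3, 4}:
k:     0  1  2  3  4  5  6  7
g(k):  0  0  0  1  1  1  2  0
The P-positions (g = 0) in 0..7 are 0, 1, 2, 7.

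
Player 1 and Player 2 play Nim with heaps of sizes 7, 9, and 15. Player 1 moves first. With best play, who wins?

Player 1 wins

Nim-sum: 7 ⊕ 9 ⊕ 15 = 1.
The nim-sum is 1 ≠ 0, so this is an N-position: the player to move can win; Player 1 has a winning move.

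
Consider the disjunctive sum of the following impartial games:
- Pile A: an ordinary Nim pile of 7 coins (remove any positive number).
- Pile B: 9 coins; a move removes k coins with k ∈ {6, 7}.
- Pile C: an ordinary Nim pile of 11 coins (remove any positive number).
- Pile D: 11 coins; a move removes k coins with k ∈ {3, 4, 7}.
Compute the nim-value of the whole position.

13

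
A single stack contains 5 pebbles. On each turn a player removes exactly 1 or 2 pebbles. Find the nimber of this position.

2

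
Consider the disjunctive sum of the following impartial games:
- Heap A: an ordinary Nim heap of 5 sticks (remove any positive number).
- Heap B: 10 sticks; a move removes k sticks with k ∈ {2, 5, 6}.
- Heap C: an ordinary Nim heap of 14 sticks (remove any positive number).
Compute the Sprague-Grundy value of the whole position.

Heap A is a plain Nim heap of size 5, so its Grundy value is 5.
For heap B, compute g(0), g(1), … with moves {2, 5, 6}:
g(0) = mex{} = 0
g(1) = mex{} = 0
g(2) = mex{0} = 1
g(3) = mex{0} = 1
g(4) = mex{1} = 0
g(5) = mex{0,1} = 2
g(6) = mex{0} = 1
g(7) = mex{0,1,2} = 3
g(8) = mex{1} = 0
g(9) = mex{0,1,3} = 2
g(10) = mex{0,2} = 1
So g(10) = 1.
Heap C is a plain Nim heap of size 14, so its Grundy value is 14.
The value of a disjunctive sum is the nim-sum of the parts.
Combined value = 5 XOR 1 XOR 14 = 10.

10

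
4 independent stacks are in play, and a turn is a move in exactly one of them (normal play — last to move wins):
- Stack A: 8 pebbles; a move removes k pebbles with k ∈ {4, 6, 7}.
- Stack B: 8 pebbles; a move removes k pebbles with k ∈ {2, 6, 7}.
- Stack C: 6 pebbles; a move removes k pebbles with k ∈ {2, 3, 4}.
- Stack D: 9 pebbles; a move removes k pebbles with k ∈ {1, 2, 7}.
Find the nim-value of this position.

Grundy values for stack A (subtraction set {4, 6, 7}):
k:     0  1  2  3  4  5  6  7  8
g(k):  0  0  0  0  1  1  1  1  2
So g(8) = 2.
Build the Grundy sequence for stack B with g(k) = mex{g(k−s) : s ∈ {2, 6, 7}, s ≤ k}:
g(0) = mex{} = 0
g(1) = mex{} = 0
g(2) = mex{0} = 1
g(3) = mex{0} = 1
g(4) = mex{1} = 0
g(5) = mex{1} = 0
g(6) = mex{0} = 1
g(7) = mex{0} = 1
g(8) = mex{0,1} = 2
So g(8) = 2.
For stack C, compute g(0), g(1), … with moves {2, 3, 4}:
g(0) = mex{} = 0
g(1) = mex{} = 0
g(2) = mex{0} = 1
g(3) = mex{0} = 1
g(4) = mex{0,1} = 2
g(5) = mex{0,1} = 2
g(6) = mex{1,2} = 0
So g(6) = 0.
For stack D, compute g(0), g(1), … with moves {1, 2, 7}:
k:     0  1  2  3  4  5  6  7  8  9
g(k):  0  1  2  0  1  2  0  1  2  0
So g(9) = 0.
By the Sprague-Grundy theorem, the Grundy value of a sum of independent games is the XOR of the component values.
Combined value = 2 XOR 2 XOR 0 XOR 0 = 0.

0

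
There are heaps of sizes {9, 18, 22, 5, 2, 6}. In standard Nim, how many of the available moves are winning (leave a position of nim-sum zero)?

Compute the nim-sum pairwise:
9 XOR 18 = 27
27 XOR 22 = 13
13 XOR 5 = 8
8 XOR 2 = 10
10 XOR 6 = 12
The overall nim-sum is X = 12. A heap of size p has a winning move iff p XOR X < p (reduce it to p XOR X).
  9: 9 XOR 12 = 5 < 9 — winning move (to 5).
  18: 18 XOR 12 = 30 ≥ 18 — no move.
  22: 22 XOR 12 = 26 ≥ 22 — no move.
  5: 5 XOR 12 = 9 ≥ 5 — no move.
  2: 2 XOR 12 = 14 ≥ 2 — no move.
  6: 6 XOR 12 = 10 ≥ 6 — no move.
That gives 1 winning move.

1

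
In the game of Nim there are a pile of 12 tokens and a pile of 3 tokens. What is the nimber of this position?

15

Compute the nim-sum pairwise:
12 ^ 3 = 15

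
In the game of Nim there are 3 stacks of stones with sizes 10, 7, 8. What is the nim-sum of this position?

5

Write each in binary and XOR column by column:
  1010  (10)
  0111  (7)
  1000  (8)
  ----
  0101  (5)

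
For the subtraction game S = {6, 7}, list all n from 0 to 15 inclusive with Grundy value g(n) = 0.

Build the Grundy sequence with g(k) = mex{g(k−s) : s ∈ {6, 7}, s ≤ k}:
k:     0  1  2  3  4  5  6  7  8  9 10 11 12 13 14 15
g(k):  0  0  0  0  0  0  1  1  1  1  1  1  2  0  0  0
The P-positions (g = 0) in 0..15 are 0, 1, 2, 3, 4, 5, 13, 14, 15.

0, 1, 2, 3, 4, 5, 13, 14, 15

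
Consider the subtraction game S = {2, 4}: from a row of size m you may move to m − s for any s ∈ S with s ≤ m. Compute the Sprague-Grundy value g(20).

Build the Grundy sequence with g(k) = mex{g(k−s) : s ∈ {2, 4}, s ≤ k}:
k:     0  1  2  3  4  5  6  7  8  9 10 11 12 13 14 15 16 17 18 19 20
g(k):  0  0  1  1  2  2  0  0  1  1  2  2  0  0  1  1  2  2  0  0  1
So g(20) = 1.

1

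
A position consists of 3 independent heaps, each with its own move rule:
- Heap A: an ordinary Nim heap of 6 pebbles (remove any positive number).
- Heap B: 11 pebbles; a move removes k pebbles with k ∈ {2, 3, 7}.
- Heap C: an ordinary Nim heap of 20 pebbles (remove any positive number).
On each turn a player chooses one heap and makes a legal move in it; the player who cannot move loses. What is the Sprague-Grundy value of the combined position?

Heap A is a plain Nim heap of size 6, so its Grundy value is 6.
For heap B, compute g(0), g(1), … with moves {2, 3, 7}:
k:     0  1  2  3  4  5  6  7  8  9 10 11
g(k):  0  0  1  1  2  0  0  1  1  2  0  0
So g(11) = 0.
Heap C is a plain Nim heap of size 20, so its Grundy value is 20.
By the Sprague-Grundy theorem, the Grundy value of a sum of independent games is the XOR of the component values.
Combined value = 6 XOR 0 XOR 20 = 18.

18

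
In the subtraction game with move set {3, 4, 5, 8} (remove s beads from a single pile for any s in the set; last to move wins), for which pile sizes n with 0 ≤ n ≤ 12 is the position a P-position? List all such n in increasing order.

0, 1, 2, 11, 12

Build the Grundy sequence with g(k) = mex{g(k−s) : s ∈ {3, 4, 5, 8}, s ≤ k}:
g(0) = mex{} = 0
g(1) = mex{} = 0
g(2) = mex{} = 0
g(3) = mex{0} = 1
g(4) = mex{0} = 1
g(5) = mex{0} = 1
g(6) = mex{0,1} = 2
g(7) = mex{0,1} = 2
g(8) = mex{0,1} = 2
g(9) = mex{0,1,2} = 3
g(10) = mex{0,1,2} = 3
g(11) = mex{1,2} = 0
g(12) = mex{1,2,3} = 0
The P-positions (g = 0) in 0..12 are 0, 1, 2, 11, 12.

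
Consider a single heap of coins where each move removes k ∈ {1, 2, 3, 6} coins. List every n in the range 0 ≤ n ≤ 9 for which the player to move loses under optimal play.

Grundy values for subtraction set {1, 2, 3, 6}:
k:     0  1  2  3  4  5  6  7  8  9
g(k):  0  1  2  3  0  1  2  3  0  1
The P-positions (g = 0) in 0..9 are 0, 4, 8.

0, 4, 8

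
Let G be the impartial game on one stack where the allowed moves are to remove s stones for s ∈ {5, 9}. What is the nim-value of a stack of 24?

Compute g(0), g(1), … for moves {5, 9}:
k:     0  1  2  3  4  5  6  7  8  9 10 11 12 13 14 15 16 17 18 19 20 21 22 23 24
g(k):  0  0  0  0  0  1  1  1  1  1  2  2  2  2  0  0  0  0  0  1  1  1  1  1  2
So g(24) = 2.

2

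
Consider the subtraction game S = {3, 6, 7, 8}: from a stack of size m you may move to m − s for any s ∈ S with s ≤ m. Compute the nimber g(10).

3

Build the Grundy sequence with g(k) = mex{g(k−s) : s ∈ {3, 6, 7, 8}, s ≤ k}:
k:     0  1  2  3  4  5  6  7  8  9 10
g(k):  0  0  0  1  1  1  2  2  2  3  3
So g(10) = 3.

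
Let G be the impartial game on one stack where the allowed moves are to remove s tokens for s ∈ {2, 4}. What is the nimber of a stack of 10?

2

Grundy values for subtraction set {2, 4}:
g(0) = mex{} = 0
g(1) = mex{} = 0
g(2) = mex{0} = 1
g(3) = mex{0} = 1
g(4) = mex{0,1} = 2
g(5) = mex{0,1} = 2
g(6) = mex{1,2} = 0
g(7) = mex{1,2} = 0
g(8) = mex{0,2} = 1
g(9) = mex{0,2} = 1
g(10) = mex{0,1} = 2
So g(10) = 2.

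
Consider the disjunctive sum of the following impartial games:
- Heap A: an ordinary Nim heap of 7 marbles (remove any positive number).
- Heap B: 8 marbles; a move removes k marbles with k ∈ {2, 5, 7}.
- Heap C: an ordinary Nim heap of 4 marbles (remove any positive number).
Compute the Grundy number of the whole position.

1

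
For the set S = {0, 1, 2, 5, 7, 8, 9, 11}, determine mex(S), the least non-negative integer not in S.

3

The values 0, 1, 2 are all present; 3 is the first non-negative integer missing from the set.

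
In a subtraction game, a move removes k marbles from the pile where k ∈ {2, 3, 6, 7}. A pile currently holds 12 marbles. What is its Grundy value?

1

Compute g(0), g(1), … for moves {2, 3, 6, 7}:
k:     0  1  2  3  4  5  6  7  8  9 10 11 12
g(k):  0  0  1  1  2  0  3  1  2  0  0  1  1
So g(12) = 1.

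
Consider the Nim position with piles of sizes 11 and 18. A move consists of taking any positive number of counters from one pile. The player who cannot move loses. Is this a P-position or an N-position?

Compute the nim-sum pairwise:
11 XOR 18 = 25
The nim-sum is 25 ≠ 0, so this is an N-position: the player to move can win.

N-position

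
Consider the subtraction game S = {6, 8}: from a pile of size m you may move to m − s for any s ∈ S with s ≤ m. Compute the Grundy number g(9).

Grundy values for subtraction set {6, 8}:
g(0) = mex{} = 0
g(1) = mex{} = 0
g(2) = mex{} = 0
g(3) = mex{} = 0
g(4) = mex{} = 0
g(5) = mex{} = 0
g(6) = mex{0} = 1
g(7) = mex{0} = 1
g(8) = mex{0} = 1
g(9) = mex{0} = 1
So g(9) = 1.

1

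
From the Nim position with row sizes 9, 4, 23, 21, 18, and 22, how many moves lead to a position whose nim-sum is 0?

Write each in binary and XOR column by column:
  01001  (9)
  00100  (4)
  10111  (23)
  10101  (21)
  10010  (18)
  10110  (22)
  -----
  01011  (11)
The overall nim-sum is X = 11. A row of size p has a winning move iff p XOR X < p (reduce it to p XOR X).
  9: 9 XOR 11 = 2 < 9 — winning move (to 2).
  4: 4 XOR 11 = 15 ≥ 4 — no move.
  23: 23 XOR 11 = 28 ≥ 23 — no move.
  21: 21 XOR 11 = 30 ≥ 21 — no move.
  18: 18 XOR 11 = 25 ≥ 18 — no move.
  22: 22 XOR 11 = 29 ≥ 22 — no move.
That gives 1 winning move.

1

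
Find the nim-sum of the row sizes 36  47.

Nim-sum: 36 ⊕ 47 = 11.

11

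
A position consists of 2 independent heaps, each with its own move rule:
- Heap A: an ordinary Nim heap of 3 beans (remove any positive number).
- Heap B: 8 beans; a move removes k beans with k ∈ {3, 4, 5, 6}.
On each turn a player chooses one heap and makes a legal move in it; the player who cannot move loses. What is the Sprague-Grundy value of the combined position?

1

Heap A is a plain Nim heap of size 3, so its Grundy value is 3.
Build the Grundy sequence for heap B with g(k) = mex{g(k−s) : s ∈ {3, 4, 5, 6}, s ≤ k}:
g(0) = mex{} = 0
g(1) = mex{} = 0
g(2) = mex{} = 0
g(3) = mex{0} = 1
g(4) = mex{0} = 1
g(5) = mex{0} = 1
g(6) = mex{0,1} = 2
g(7) = mex{0,1} = 2
g(8) = mex{0,1} = 2
So g(8) = 2.
By the Sprague-Grundy theorem, the Grundy value of a sum of independent games is the XOR of the component values.
Combined value = 3 XOR 2 = 1.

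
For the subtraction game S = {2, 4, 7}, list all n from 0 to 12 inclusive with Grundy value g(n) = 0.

0, 1, 6, 9, 12

Compute g(0), g(1), … for moves {2, 4, 7}:
k:     0  1  2  3  4  5  6  7  8  9 10 11 12
g(k):  0  0  1  1  2  2  0  3  1  0  2  1  0
The P-positions (g = 0) in 0..12 are 0, 1, 6, 9, 12.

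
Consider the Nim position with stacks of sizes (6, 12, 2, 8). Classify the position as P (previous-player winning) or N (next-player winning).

P-position

Nim-sum: 6 XOR 12 XOR 2 XOR 8 = 0.
The nim-sum is 0, so this is a P-position: the player to move is in a losing position under optimal play.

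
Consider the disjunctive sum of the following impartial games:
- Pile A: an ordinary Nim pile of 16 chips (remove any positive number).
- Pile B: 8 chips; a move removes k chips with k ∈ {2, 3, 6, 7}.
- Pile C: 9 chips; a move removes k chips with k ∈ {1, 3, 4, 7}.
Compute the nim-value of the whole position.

Pile A is a plain Nim pile of size 16, so its Grundy value is 16.
For pile B, compute g(0), g(1), … with moves {2, 3, 6, 7}:
g(0) = mex{} = 0
g(1) = mex{} = 0
g(2) = mex{0} = 1
g(3) = mex{0} = 1
g(4) = mex{0,1} = 2
g(5) = mex{1} = 0
g(6) = mex{0,1,2} = 3
g(7) = mex{0,2} = 1
g(8) = mex{0,1,3} = 2
So g(8) = 2.
Grundy values for pile C (subtraction set {1, 3, 4, 7}):
k:     0  1  2  3  4  5  6  7  8  9
g(k):  0  1  0  1  2  3  2  3  0  1
So g(9) = 1.
The value of a disjunctive sum is the nim-sum of the parts.
Combined value = 16 ⊕ 2 ⊕ 1 = 19.

19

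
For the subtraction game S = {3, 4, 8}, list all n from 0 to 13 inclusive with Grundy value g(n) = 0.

Compute g(0), g(1), … for moves {3, 4, 8}:
g(0) = mex{} = 0
g(1) = mex{} = 0
g(2) = mex{} = 0
g(3) = mex{0} = 1
g(4) = mex{0} = 1
g(5) = mex{0} = 1
g(6) = mex{0,1} = 2
g(7) = mex{1} = 0
g(8) = mex{0,1} = 2
g(9) = mex{0,1,2} = 3
g(10) = mex{0,2} = 1
g(11) = mex{0,1,2} = 3
g(12) = mex{1,2,3} = 0
g(13) = mex{1,3} = 0
The P-positions (g = 0) in 0..13 are 0, 1, 2, 7, 12, 13.

0, 1, 2, 7, 12, 13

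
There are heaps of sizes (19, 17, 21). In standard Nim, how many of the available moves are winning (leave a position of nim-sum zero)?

Compute the nim-sum pairwise:
19 XOR 17 = 2
2 XOR 21 = 23
The overall nim-sum is X = 23. A heap of size p has a winning move iff p XOR X < p (reduce it to p XOR X).
  19: 19 XOR 23 = 4 < 19 — winning move (to 4).
  17: 17 XOR 23 = 6 < 17 — winning move (to 6).
  21: 21 XOR 23 = 2 < 21 — winning move (to 2).
That gives 3 winning moves.

3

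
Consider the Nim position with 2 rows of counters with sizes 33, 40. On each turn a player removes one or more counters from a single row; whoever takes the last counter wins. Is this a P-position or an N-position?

Write each in binary and XOR column by column:
  100001  (33)
  101000  (40)
  ------
  001001  (9)
The nim-sum is 9 ≠ 0, so this is an N-position: the player to move can win.

N-position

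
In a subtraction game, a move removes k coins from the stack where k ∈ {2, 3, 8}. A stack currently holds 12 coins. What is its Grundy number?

Build the Grundy sequence with g(k) = mex{g(k−s) : s ∈ {2, 3, 8}, s ≤ k}:
g(0) = mex{} = 0
g(1) = mex{} = 0
g(2) = mex{0} = 1
g(3) = mex{0} = 1
g(4) = mex{0,1} = 2
g(5) = mex{1} = 0
g(6) = mex{1,2} = 0
g(7) = mex{0,2} = 1
g(8) = mex{0} = 1
g(9) = mex{0,1} = 2
g(10) = mex{1} = 0
g(11) = mex{1,2} = 0
g(12) = mex{0,2} = 1
So g(12) = 1.

1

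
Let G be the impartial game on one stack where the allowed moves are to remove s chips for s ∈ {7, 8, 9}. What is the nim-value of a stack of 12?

1

Build the Grundy sequence with g(k) = mex{g(k−s) : s ∈ {7, 8, 9}, s ≤ k}:
g(0) = mex{} = 0
g(1) = mex{} = 0
g(2) = mex{} = 0
g(3) = mex{} = 0
g(4) = mex{} = 0
g(5) = mex{} = 0
g(6) = mex{} = 0
g(7) = mex{0} = 1
g(8) = mex{0} = 1
g(9) = mex{0} = 1
g(10) = mex{0} = 1
g(11) = mex{0} = 1
g(12) = mex{0} = 1
So g(12) = 1.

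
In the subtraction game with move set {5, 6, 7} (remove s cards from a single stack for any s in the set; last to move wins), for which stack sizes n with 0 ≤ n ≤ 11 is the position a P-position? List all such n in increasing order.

0, 1, 2, 3, 4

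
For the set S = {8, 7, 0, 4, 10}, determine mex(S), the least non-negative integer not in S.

0 is in the set but 1 is not, so the mex is 1.

1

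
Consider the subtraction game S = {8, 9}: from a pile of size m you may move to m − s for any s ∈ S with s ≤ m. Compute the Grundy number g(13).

Build the Grundy sequence with g(k) = mex{g(k−s) : s ∈ {8, 9}, s ≤ k}:
g(0) = mex{} = 0
g(1) = mex{} = 0
g(2) = mex{} = 0
g(3) = mex{} = 0
g(4) = mex{} = 0
g(5) = mex{} = 0
g(6) = mex{} = 0
g(7) = mex{} = 0
g(8) = mex{0} = 1
g(9) = mex{0} = 1
g(10) = mex{0} = 1
g(11) = mex{0} = 1
g(12) = mex{0} = 1
g(13) = mex{0} = 1
So g(13) = 1.

1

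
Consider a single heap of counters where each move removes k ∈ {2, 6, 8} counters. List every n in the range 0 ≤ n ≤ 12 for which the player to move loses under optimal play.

Grundy values for subtraction set {2, 6, 8}:
g(0) = mex{} = 0
g(1) = mex{} = 0
g(2) = mex{0} = 1
g(3) = mex{0} = 1
g(4) = mex{1} = 0
g(5) = mex{1} = 0
g(6) = mex{0} = 1
g(7) = mex{0} = 1
g(8) = mex{0,1} = 2
g(9) = mex{0,1} = 2
g(10) = mex{0,1,2} = 3
g(11) = mex{0,1,2} = 3
g(12) = mex{0,1,3} = 2
The P-positions (g = 0) in 0..12 are 0, 1, 4, 5.

0, 1, 4, 5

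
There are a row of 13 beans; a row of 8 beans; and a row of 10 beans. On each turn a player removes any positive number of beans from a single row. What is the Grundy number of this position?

15

Compute the nim-sum pairwise:
13 ^ 8 = 5
5 ^ 10 = 15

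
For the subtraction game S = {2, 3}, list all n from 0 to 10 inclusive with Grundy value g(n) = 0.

Grundy values for subtraction set {2, 3}:
g(0) = mex{} = 0
g(1) = mex{} = 0
g(2) = mex{0} = 1
g(3) = mex{0} = 1
g(4) = mex{0,1} = 2
g(5) = mex{1} = 0
g(6) = mex{1,2} = 0
g(7) = mex{0,2} = 1
g(8) = mex{0} = 1
g(9) = mex{0,1} = 2
g(10) = mex{1} = 0
The P-positions (g = 0) in 0..10 are 0, 1, 5, 6, 10.

0, 1, 5, 6, 10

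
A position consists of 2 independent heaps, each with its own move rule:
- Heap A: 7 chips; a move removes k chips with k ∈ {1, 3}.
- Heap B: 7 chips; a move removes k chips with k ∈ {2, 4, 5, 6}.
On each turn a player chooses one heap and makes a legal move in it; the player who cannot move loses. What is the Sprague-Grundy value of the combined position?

Build the Grundy sequence for heap A with g(k) = mex{g(k−s) : s ∈ {1, 3}, s ≤ k}:
k:     0  1  2  3  4  5  6  7
g(k):  0  1  0  1  0  1  0  1
So g(7) = 1.
For heap B, compute g(0), g(1), … with moves {2, 4, 5, 6}:
k:     0  1  2  3  4  5  6  7
g(k):  0  0  1  1  2  2  3  3
So g(7) = 3.
The value of a disjunctive sum is the nim-sum of the parts.
Combined value = 1 XOR 3 = 2.

2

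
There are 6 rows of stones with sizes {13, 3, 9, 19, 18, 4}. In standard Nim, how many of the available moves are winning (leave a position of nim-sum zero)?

3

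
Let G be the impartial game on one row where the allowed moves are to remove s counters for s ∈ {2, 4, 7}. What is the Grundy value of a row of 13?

2

Build the Grundy sequence with g(k) = mex{g(k−s) : s ∈ {2, 4, 7}, s ≤ k}:
k:     0  1  2  3  4  5  6  7  8  9 10 11 12 13
g(k):  0  0  1  1  2  2  0  3  1  0  2  1  0  2
So g(13) = 2.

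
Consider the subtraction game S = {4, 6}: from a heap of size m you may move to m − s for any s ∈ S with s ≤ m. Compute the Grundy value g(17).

1

Build the Grundy sequence with g(k) = mex{g(k−s) : s ∈ {4, 6}, s ≤ k}:
k:     0  1  2  3  4  5  6  7  8  9 10 11 12 13 14 15 16 17
g(k):  0  0  0  0  1  1  1  1  2  2  0  0  0  0  1  1  1  1
So g(17) = 1.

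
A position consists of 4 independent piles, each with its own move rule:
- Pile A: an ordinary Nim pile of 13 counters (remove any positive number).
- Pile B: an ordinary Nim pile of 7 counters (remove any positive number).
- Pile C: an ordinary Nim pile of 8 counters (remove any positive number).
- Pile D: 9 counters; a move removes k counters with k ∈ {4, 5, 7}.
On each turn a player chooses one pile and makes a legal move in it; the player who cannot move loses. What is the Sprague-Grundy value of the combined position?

0

Pile A is a plain Nim pile of size 13, so its Grundy value is 13.
Pile B is a plain Nim pile of size 7, so its Grundy value is 7.
Pile C is a plain Nim pile of size 8, so its Grundy value is 8.
Grundy values for pile D (subtraction set {4, 5, 7}):
g(0) = mex{} = 0
g(1) = mex{} = 0
g(2) = mex{} = 0
g(3) = mex{} = 0
g(4) = mex{0} = 1
g(5) = mex{0} = 1
g(6) = mex{0} = 1
g(7) = mex{0} = 1
g(8) = mex{0,1} = 2
g(9) = mex{0,1} = 2
So g(9) = 2.
The value of a disjunctive sum is the nim-sum of the parts.
Combined value = 13 ⊕ 7 ⊕ 8 ⊕ 2 = 0.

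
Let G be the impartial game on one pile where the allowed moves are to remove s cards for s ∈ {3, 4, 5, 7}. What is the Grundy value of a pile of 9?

Compute g(0), g(1), … for moves {3, 4, 5, 7}:
k:     0  1  2  3  4  5  6  7  8  9
g(k):  0  0  0  1  1  1  2  2  2  3
So g(9) = 3.

3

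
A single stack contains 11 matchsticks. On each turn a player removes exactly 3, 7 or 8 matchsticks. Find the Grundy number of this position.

Build the Grundy sequence with g(k) = mex{g(k−s) : s ∈ {3, 7, 8}, s ≤ k}:
g(0) = mex{} = 0
g(1) = mex{} = 0
g(2) = mex{} = 0
g(3) = mex{0} = 1
g(4) = mex{0} = 1
g(5) = mex{0} = 1
g(6) = mex{1} = 0
g(7) = mex{0,1} = 2
g(8) = mex{0,1} = 2
g(9) = mex{0} = 1
g(10) = mex{0,1,2} = 3
g(11) = mex{1,2} = 0
So g(11) = 0.

0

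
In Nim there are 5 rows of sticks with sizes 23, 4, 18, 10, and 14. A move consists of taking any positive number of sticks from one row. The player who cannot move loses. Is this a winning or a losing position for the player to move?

Nim-sum: 23 ^ 4 ^ 18 ^ 10 ^ 14 = 5.
The nim-sum is 5 ≠ 0, so this is an N-position: the player to move can win.

Winning position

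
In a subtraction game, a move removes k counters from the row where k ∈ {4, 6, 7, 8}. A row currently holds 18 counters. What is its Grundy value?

Build the Grundy sequence with g(k) = mex{g(k−s) : s ∈ {4, 6, 7, 8}, s ≤ k}:
k:     0  1  2  3  4  5  6  7  8  9 10 11 12 13 14 15 16 17 18
g(k):  0  0  0  0  1  1  1  1  2  2  2  2  0  0  0  0  1  1  1
So g(18) = 1.

1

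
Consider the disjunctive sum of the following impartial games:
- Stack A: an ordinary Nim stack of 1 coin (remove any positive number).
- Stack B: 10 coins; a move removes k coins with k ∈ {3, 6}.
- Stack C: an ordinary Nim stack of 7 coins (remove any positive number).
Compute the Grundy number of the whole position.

6

Stack A is a plain Nim stack of size 1, so its Grundy value is 1.
For stack B, compute g(0), g(1), … with moves {3, 6}:
g(0) = mex{} = 0
g(1) = mex{} = 0
g(2) = mex{} = 0
g(3) = mex{0} = 1
g(4) = mex{0} = 1
g(5) = mex{0} = 1
g(6) = mex{0,1} = 2
g(7) = mex{0,1} = 2
g(8) = mex{0,1} = 2
g(9) = mex{1,2} = 0
g(10) = mex{1,2} = 0
So g(10) = 0.
Stack C is a plain Nim stack of size 7, so its Grundy value is 7.
By the Sprague-Grundy theorem, the Grundy value of a sum of independent games is the XOR of the component values.
Combined value = 1 XOR 0 XOR 7 = 6.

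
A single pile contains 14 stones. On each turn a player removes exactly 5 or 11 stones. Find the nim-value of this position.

Build the Grundy sequence with g(k) = mex{g(k−s) : s ∈ {5, 11}, s ≤ k}:
g(0) = mex{} = 0
g(1) = mex{} = 0
g(2) = mex{} = 0
g(3) = mex{} = 0
g(4) = mex{} = 0
g(5) = mex{0} = 1
g(6) = mex{0} = 1
g(7) = mex{0} = 1
g(8) = mex{0} = 1
g(9) = mex{0} = 1
g(10) = mex{1} = 0
g(11) = mex{0,1} = 2
g(12) = mex{0,1} = 2
g(13) = mex{0,1} = 2
g(14) = mex{0,1} = 2
So g(14) = 2.

2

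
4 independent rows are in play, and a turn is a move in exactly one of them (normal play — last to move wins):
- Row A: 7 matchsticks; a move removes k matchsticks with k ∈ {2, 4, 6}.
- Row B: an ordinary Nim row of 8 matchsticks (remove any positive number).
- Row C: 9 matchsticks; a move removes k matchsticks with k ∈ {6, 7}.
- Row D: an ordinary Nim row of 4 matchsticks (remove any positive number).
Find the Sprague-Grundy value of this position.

14

For row A, compute g(0), g(1), … with moves {2, 4, 6}:
g(0) = mex{} = 0
g(1) = mex{} = 0
g(2) = mex{0} = 1
g(3) = mex{0} = 1
g(4) = mex{0,1} = 2
g(5) = mex{0,1} = 2
g(6) = mex{0,1,2} = 3
g(7) = mex{0,1,2} = 3
So g(7) = 3.
Row B is a plain Nim row of size 8, so its Grundy value is 8.
Grundy values for row C (subtraction set {6, 7}):
g(0) = mex{} = 0
g(1) = mex{} = 0
g(2) = mex{} = 0
g(3) = mex{} = 0
g(4) = mex{} = 0
g(5) = mex{} = 0
g(6) = mex{0} = 1
g(7) = mex{0} = 1
g(8) = mex{0} = 1
g(9) = mex{0} = 1
So g(9) = 1.
Row D is a plain Nim row of size 4, so its Grundy value is 4.
The value of a disjunctive sum is the nim-sum of the parts.
Combined value = 3 XOR 8 XOR 1 XOR 4 = 14.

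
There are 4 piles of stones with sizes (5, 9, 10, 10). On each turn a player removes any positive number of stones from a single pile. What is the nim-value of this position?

Compute the nim-sum pairwise:
5 ⊕ 9 = 12
12 ⊕ 10 = 6
6 ⊕ 10 = 12

12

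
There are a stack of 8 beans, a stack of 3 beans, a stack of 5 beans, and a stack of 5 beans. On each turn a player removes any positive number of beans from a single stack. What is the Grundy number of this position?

Bitwise XOR of the heap sizes:
  1000  (8)
  0011  (3)
  0101  (5)
  0101  (5)
  ----
  1011  (11)

11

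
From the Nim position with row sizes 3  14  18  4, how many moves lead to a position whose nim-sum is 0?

Nim-sum: 3 XOR 14 XOR 18 XOR 4 = 27.
The overall nim-sum is X = 27. A row of size p has a winning move iff p XOR X < p (reduce it to p XOR X).
  3: 3 XOR 27 = 24 ≥ 3 — no move.
  14: 14 XOR 27 = 21 ≥ 14 — no move.
  18: 18 XOR 27 = 9 < 18 — winning move (to 9).
  4: 4 XOR 27 = 31 ≥ 4 — no move.
That gives 1 winning move.

1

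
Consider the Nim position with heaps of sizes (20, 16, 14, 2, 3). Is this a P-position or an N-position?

Bitwise XOR of the heap sizes:
  10100  (20)
  10000  (16)
  01110  (14)
  00010  (2)
  00011  (3)
  -----
  01011  (11)
The nim-sum is 11 ≠ 0, so this is an N-position: the player to move can win.

N-position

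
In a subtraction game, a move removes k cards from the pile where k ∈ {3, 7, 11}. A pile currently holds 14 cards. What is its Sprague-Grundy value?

Build the Grundy sequence with g(k) = mex{g(k−s) : s ∈ {3, 7, 11}, s ≤ k}:
g(0) = mex{} = 0
g(1) = mex{} = 0
g(2) = mex{} = 0
g(3) = mex{0} = 1
g(4) = mex{0} = 1
g(5) = mex{0} = 1
g(6) = mex{1} = 0
g(7) = mex{0,1} = 2
g(8) = mex{0,1} = 2
g(9) = mex{0} = 1
g(10) = mex{1,2} = 0
g(11) = mex{0,1,2} = 3
g(12) = mex{0,1} = 2
g(13) = mex{0} = 1
g(14) = mex{1,2,3} = 0
So g(14) = 0.

0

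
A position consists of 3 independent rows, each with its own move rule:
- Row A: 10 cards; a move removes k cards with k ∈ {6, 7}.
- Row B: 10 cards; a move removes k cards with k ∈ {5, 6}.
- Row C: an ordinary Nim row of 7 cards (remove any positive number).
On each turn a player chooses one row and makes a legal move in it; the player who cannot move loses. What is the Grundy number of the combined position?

4

Grundy values for row A (subtraction set {6, 7}):
g(0) = mex{} = 0
g(1) = mex{} = 0
g(2) = mex{} = 0
g(3) = mex{} = 0
g(4) = mex{} = 0
g(5) = mex{} = 0
g(6) = mex{0} = 1
g(7) = mex{0} = 1
g(8) = mex{0} = 1
g(9) = mex{0} = 1
g(10) = mex{0} = 1
So g(10) = 1.
Build the Grundy sequence for row B with g(k) = mex{g(k−s) : s ∈ {5, 6}, s ≤ k}:
g(0) = mex{} = 0
g(1) = mex{} = 0
g(2) = mex{} = 0
g(3) = mex{} = 0
g(4) = mex{} = 0
g(5) = mex{0} = 1
g(6) = mex{0} = 1
g(7) = mex{0} = 1
g(8) = mex{0} = 1
g(9) = mex{0} = 1
g(10) = mex{0,1} = 2
So g(10) = 2.
Row C is a plain Nim row of size 7, so its Grundy value is 7.
By the Sprague-Grundy theorem, the Grundy value of a sum of independent games is the XOR of the component values.
Combined value = 1 ⊕ 2 ⊕ 7 = 4.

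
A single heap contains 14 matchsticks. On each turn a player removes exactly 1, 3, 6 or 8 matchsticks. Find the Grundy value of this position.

1

Build the Grundy sequence with g(k) = mex{g(k−s) : s ∈ {1, 3, 6, 8}, s ≤ k}:
g(0) = mex{} = 0
g(1) = mex{0} = 1
g(2) = mex{1} = 0
g(3) = mex{0} = 1
g(4) = mex{1} = 0
g(5) = mex{0} = 1
g(6) = mex{0,1} = 2
g(7) = mex{0,1,2} = 3
g(8) = mex{0,1,3} = 2
g(9) = mex{1,2} = 0
g(10) = mex{0,3} = 1
g(11) = mex{1,2} = 0
g(12) = mex{0,2} = 1
g(13) = mex{1,3} = 0
g(14) = mex{0,2} = 1
So g(14) = 1.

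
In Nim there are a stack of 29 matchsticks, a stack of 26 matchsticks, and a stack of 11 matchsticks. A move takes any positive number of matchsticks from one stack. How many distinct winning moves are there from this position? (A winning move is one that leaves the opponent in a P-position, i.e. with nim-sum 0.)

3

Compute the nim-sum pairwise:
29 XOR 26 = 7
7 XOR 11 = 12
The overall nim-sum is X = 12. A stack of size p has a winning move iff p XOR X < p (reduce it to p XOR X).
  29: 29 XOR 12 = 17 < 29 — winning move (to 17).
  26: 26 XOR 12 = 22 < 26 — winning move (to 22).
  11: 11 XOR 12 = 7 < 11 — winning move (to 7).
That gives 3 winning moves.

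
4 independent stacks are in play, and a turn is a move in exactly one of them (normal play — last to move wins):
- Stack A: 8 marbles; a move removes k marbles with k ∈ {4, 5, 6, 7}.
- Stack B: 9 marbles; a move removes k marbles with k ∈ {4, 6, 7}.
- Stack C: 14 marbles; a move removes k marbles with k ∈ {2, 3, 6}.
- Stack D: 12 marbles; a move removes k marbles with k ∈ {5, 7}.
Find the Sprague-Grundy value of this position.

0

Grundy values for stack A (subtraction set {4, 5, 6, 7}):
g(0) = mex{} = 0
g(1) = mex{} = 0
g(2) = mex{} = 0
g(3) = mex{} = 0
g(4) = mex{0} = 1
g(5) = mex{0} = 1
g(6) = mex{0} = 1
g(7) = mex{0} = 1
g(8) = mex{0,1} = 2
So g(8) = 2.
Grundy values for stack B (subtraction set {4, 6, 7}):
g(0) = mex{} = 0
g(1) = mex{} = 0
g(2) = mex{} = 0
g(3) = mex{} = 0
g(4) = mex{0} = 1
g(5) = mex{0} = 1
g(6) = mex{0} = 1
g(7) = mex{0} = 1
g(8) = mex{0,1} = 2
g(9) = mex{0,1} = 2
So g(9) = 2.
Grundy values for stack C (subtraction set {2, 3, 6}):
g(0) = mex{} = 0
g(1) = mex{} = 0
g(2) = mex{0} = 1
g(3) = mex{0} = 1
g(4) = mex{0,1} = 2
g(5) = mex{1} = 0
g(6) = mex{0,1,2} = 3
g(7) = mex{0,2} = 1
g(8) = mex{0,1,3} = 2
g(9) = mex{1,3} = 0
g(10) = mex{1,2} = 0
g(11) = mex{0,2} = 1
g(12) = mex{0,3} = 1
g(13) = mex{0,1} = 2
g(14) = mex{1,2} = 0
So g(14) = 0.
Build the Grundy sequence for stack D with g(k) = mex{g(k−s) : s ∈ {5, 7}, s ≤ k}:
k:     0  1  2  3  4  5  6  7  8  9 10 11 12
g(k):  0  0  0  0  0  1  1  1  1  1  2  2  0
So g(12) = 0.
By the Sprague-Grundy theorem, the Grundy value of a sum of independent games is the XOR of the component values.
Combined value = 2 XOR 2 XOR 0 XOR 0 = 0.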